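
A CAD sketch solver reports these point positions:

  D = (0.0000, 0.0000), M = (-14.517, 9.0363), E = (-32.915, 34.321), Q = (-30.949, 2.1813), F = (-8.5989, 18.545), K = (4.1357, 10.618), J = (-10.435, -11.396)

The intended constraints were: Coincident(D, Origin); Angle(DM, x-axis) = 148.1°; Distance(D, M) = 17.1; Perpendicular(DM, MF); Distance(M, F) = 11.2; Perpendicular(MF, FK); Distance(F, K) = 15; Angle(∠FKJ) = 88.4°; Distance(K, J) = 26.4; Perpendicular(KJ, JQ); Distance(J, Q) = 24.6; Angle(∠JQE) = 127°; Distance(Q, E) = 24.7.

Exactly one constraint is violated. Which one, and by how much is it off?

Distance(Q, E) = 24.7 — off by 7.50.

D = (0.00, 0.00) ✓; DM at 148.1° ✓; |DM| = 17.10 ✓; ∠(DM, MF) = 90.00° ✓; |MF| = 11.20 ✓; ∠(MF, FK) = 90.00° ✓; |FK| = 15.00 ✓; ∠FKJ = 88.40° ✓; |KJ| = 26.40 ✓; ∠(KJ, JQ) = 90.00° ✓; |JQ| = 24.60 ✓; ∠JQE = 127.0° ✓; |QE| = 32.20 ✗.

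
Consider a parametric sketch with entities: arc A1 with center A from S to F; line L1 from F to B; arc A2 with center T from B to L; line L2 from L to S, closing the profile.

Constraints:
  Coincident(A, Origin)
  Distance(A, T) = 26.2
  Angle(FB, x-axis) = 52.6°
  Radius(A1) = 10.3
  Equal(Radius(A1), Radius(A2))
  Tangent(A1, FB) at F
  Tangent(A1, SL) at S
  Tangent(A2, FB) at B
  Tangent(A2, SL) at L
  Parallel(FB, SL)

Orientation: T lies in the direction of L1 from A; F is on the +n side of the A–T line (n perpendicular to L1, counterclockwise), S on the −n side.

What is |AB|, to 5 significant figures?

28.152

Tangency of A1 to both parallel lines with radius 10.3 puts F and S at A ± 10.3·n: F = (-8.1825, 6.2560), S = (8.1825, -6.2560). Equal radii place B and L the same way about T: B = T + 10.3·n = (7.7308, 27.070), L = T − 10.3·n = (24.096, 14.558). Then |AB| = |B − A| = 28.152.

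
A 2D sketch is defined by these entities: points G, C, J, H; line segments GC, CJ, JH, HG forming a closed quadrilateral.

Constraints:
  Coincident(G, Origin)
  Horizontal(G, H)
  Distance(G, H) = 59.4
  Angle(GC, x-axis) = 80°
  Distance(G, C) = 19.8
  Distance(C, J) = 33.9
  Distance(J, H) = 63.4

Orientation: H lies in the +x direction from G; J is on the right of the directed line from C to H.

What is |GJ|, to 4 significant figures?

14.10

Checks: |CJ| = 33.90 ✓; |JH| = 63.40 ✓.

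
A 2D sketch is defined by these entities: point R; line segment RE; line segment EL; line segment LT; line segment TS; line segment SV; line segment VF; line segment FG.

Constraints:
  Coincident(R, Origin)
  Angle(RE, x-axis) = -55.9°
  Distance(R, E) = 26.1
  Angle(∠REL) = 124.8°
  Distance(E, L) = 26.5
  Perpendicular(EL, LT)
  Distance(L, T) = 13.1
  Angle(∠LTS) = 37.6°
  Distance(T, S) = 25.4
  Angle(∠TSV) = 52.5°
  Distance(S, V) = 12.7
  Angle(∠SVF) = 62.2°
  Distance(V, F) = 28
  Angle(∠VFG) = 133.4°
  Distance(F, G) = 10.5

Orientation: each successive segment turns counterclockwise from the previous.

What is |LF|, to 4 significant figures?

23.77

R is at the origin; RE runs at -55.9° with length 26.1, so E = (14.63, -21.61). ∠REL = 124.8° gives EL at -0.7000° from the x-axis; with |EL| = 26.5, L = (41.13, -21.94). EL ⟂ LT, so LT runs at 89.30°; with |LT| = 13.1, T = (41.29, -8.837). ∠LTS = 37.6° gives TS at -128.3° from the x-axis; with |TS| = 25.4, S = (25.55, -28.77). ∠TSV = 52.5° gives SV at -0.8000° from the x-axis; with |SV| = 12.7, V = (38.25, -28.95). ∠SVF = 62.2° gives VF at 117.0° from the x-axis; with |VF| = 28.0, F = (25.54, -4.000). Then |LF| = |F − L| = 23.77.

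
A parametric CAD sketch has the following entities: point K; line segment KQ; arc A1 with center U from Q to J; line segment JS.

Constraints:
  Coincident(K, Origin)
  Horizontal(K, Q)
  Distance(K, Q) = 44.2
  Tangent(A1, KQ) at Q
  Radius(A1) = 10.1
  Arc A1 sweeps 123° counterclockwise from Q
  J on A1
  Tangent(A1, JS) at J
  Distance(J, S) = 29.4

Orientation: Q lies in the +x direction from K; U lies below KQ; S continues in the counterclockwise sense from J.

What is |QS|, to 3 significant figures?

41.0

K is at the origin; KQ is horizontal with |KQ| = 44.2 and Q on the +x side, so Q = (44.2, 0.00). A1 meets KQ tangentially, so UQ is at right angles to KQ, so U = Q + (0, -10.1) = (44.2, -10.1). On A1, Q sits at bearing 90° from U; a 123° counterclockwise sweep puts J at bearing 213°, so J = U + 10.1·(cos 213°, sin 213°) = (35.7, -15.6). The tangent condition forces UJ to be normal to JS, so JS runs along (−sin 213°, cos 213°); with |JS| = 29.4, S = (51.7, -40.3). Then |QS| = |S − Q| = 41.0.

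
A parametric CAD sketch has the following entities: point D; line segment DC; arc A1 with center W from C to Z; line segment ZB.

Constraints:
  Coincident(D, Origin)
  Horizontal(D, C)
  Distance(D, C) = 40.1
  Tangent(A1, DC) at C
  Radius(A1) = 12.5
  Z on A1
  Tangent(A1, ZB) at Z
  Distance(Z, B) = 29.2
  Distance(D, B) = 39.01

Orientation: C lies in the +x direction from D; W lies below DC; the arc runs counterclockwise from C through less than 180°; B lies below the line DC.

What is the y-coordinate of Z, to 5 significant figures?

-7.7959

D is at the origin; D and C share the same y with |DC| = 40.1 and C on the +x side, so C = (40.100, 0.0000). The tangent condition forces WC to be normal to DC, so W = C + (0, -12.5) = (40.100, -12.500). Since WZ ⟂ ZB (tangency), |WB| = √(12.5² + 29.2²) = 31.763 regardless of where Z sits on A1. So B lies on both circle(D, 39.01) and circle(W, 31.763); the below-DC intersection is B = (17.530, -34.849). Z is the foot of the tangent from B: Z = (28.519, -7.7959).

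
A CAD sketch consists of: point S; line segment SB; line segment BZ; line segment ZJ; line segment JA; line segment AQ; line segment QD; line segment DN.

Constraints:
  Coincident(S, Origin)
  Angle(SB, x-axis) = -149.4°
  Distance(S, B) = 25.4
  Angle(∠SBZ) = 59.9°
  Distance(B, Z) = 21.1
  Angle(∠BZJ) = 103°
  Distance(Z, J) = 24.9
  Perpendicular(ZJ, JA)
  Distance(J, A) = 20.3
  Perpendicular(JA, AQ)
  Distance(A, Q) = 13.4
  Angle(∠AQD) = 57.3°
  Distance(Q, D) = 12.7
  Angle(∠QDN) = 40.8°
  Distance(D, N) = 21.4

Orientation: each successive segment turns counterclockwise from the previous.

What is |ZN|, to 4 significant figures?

37.49

S is at the origin; SB runs at -149.4° with length 25.4, so B = (-21.86, -12.93). ∠SBZ = 59.9° gives BZ at -29.30° from the x-axis; with |BZ| = 21.1, Z = (-3.462, -23.26). ∠BZJ = 103.0° gives ZJ at 47.70° from the x-axis; with |ZJ| = 24.9, J = (13.30, -4.839). The perpendicularity gives JA at right angles to ZJ, so JA runs at 137.7°; with |JA| = 20.3, A = (-1.719, 8.823). JA ⟂ AQ, so AQ runs at -132.3°; with |AQ| = 13.4, Q = (-10.74, -1.088). ∠AQD = 57.3° gives QD at -9.600° from the x-axis; with |QD| = 12.7, D = (1.785, -3.206). ∠QDN = 40.8° gives DN at 129.6° from the x-axis; with |DN| = 21.4, N = (-11.86, 13.28). Then |ZN| = |N − Z| = 37.49.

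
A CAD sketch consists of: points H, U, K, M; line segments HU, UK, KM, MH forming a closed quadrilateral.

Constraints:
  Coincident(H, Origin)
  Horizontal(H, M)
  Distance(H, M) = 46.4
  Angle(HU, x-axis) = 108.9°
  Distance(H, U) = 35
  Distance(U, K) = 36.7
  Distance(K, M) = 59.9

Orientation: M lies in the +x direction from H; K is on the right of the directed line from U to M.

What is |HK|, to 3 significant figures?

13.9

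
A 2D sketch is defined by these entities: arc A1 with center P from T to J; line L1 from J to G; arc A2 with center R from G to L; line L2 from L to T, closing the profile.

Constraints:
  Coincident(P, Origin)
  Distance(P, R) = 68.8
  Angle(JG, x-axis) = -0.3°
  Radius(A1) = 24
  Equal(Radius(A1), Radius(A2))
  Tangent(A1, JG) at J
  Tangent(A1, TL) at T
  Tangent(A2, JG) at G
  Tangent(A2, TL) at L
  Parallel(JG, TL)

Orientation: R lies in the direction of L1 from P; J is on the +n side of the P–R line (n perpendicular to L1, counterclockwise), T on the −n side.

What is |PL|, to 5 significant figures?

72.866

The slot axis is L1's direction at -0.3°, so u = (cos -0.3°, sin -0.3°) = (0.99999, -0.0052360) and n = (−sin -0.3°, cos -0.3°) = (0.0052360, 0.99999). P is at the origin and R lies 68.8 along u from P, so R = 68.8·u = (68.799, -0.36023). Tangency of A1 to both parallel lines with radius 24.0 puts J and T at P ± 24.0·n: J = (0.12566, 24.000), T = (-0.12566, -24.000). Equal radii place G and L the same way about R: G = R + 24.0·n = (68.925, 23.639), L = R − 24.0·n = (68.673, -24.360). Then |PL| = |L − P| = 72.866.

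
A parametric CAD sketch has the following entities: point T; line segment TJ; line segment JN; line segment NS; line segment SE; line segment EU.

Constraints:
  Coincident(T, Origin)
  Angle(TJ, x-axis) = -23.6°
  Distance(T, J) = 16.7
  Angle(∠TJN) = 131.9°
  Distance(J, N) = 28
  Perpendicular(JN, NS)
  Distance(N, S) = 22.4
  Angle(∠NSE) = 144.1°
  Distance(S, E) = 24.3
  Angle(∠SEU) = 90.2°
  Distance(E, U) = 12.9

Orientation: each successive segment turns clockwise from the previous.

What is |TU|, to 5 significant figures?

26.415

∠NSE = 144.1° gives SE at 162.40° from the x-axis; with |SE| = 24.3, E = (-20.335, -32.956). ∠SEU = 90.2° gives EU at 72.600° from the x-axis; with |EU| = 12.9, U = (-16.477, -20.646). Then |TU| = |U − T| = 26.415.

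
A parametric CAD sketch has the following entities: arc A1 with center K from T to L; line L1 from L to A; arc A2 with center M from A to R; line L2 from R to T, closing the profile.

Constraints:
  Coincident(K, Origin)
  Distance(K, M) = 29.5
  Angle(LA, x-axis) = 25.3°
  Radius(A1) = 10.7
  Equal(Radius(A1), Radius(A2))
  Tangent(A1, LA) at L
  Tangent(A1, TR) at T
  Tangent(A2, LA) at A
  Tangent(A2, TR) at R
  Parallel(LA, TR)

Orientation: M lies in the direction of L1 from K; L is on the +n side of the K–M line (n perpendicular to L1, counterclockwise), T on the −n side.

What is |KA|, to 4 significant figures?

31.38

Tangency of A1 to both parallel lines with radius 10.7 puts L and T at K ± 10.7·n: L = (-4.573, 9.674), T = (4.573, -9.674). Equal radii place A and R the same way about M: A = M + 10.7·n = (22.10, 22.28), R = M − 10.7·n = (31.24, 2.933). Then |KA| = |A − K| = 31.38.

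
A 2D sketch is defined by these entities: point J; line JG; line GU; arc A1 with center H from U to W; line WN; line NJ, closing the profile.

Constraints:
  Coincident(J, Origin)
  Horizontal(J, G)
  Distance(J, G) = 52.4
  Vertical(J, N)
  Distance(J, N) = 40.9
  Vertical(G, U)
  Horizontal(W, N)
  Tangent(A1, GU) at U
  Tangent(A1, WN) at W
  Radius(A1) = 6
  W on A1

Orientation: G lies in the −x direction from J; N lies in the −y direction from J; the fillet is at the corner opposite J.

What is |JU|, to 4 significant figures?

62.96

The virtual corner opposite J is at (-52.40, -40.90). The tangent condition forces HU to be normal to GU and A1 meets WN tangentially, so HW is at right angles to WN, with radius 6.0, so the center H sits 6.0 in from both sides at H = (-46.40, -34.90). That places the tangent points at U = (-52.40, -34.90) on GU and W = (-46.40, -40.90) on WN. Then |JU| = |U − J| = 62.96.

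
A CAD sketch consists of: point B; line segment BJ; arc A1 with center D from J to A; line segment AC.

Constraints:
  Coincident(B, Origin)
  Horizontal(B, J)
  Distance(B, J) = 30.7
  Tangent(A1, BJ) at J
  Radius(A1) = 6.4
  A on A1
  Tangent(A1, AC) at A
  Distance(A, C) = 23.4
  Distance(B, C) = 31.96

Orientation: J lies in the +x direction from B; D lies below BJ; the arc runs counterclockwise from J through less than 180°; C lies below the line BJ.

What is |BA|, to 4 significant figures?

25.00

Checks: B = (0.00, 0.00) ✓; ∠(DJ, JB) = 90.00° ✓; |DJ| = 6.400 ✓; |DA| = 6.400 ✓; ∠(DA, AC) = 90.00° ✓; |AC| = 23.40 ✓; |BC| = 31.96 ✓.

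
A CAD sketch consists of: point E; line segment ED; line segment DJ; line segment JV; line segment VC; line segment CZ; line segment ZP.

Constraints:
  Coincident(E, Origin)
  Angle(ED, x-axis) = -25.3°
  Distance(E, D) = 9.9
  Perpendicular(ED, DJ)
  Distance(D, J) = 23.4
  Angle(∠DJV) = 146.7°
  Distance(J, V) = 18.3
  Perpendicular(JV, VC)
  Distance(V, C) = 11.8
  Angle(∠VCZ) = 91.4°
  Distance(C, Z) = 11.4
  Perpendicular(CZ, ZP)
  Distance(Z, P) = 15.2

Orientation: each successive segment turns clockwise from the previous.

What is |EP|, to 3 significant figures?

31.8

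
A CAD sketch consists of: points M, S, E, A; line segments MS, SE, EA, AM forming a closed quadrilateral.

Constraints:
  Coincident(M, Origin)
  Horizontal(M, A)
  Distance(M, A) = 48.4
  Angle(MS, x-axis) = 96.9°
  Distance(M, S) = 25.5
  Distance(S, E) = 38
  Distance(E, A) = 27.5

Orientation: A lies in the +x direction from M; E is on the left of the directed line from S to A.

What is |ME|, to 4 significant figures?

42.35

Checks: |SE| = 38.00 ✓; |EA| = 27.50 ✓.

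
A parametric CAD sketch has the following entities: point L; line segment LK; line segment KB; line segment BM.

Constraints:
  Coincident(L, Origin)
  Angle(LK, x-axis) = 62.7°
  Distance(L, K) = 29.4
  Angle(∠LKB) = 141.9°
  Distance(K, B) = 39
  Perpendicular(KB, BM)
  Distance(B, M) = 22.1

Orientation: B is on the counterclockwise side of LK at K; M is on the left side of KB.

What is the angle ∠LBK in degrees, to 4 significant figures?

16.28°

L is at the origin; LK runs at 62.7° with length 29.4, so K = 29.4·(cos 62.7°, sin 62.7°) = (13.48, 26.13). ∠LKB = 141.9°, so KB runs at 62.7° + (180° − 141.9°) = 100.8° from the x-axis; with |KB| = 39.0, B = K + 39.0·(cos 100.8°, sin 100.8°) = (6.176, 64.43). Then cos ∠LBK = BL·BK / (|BL||BK|), giving 16.28°.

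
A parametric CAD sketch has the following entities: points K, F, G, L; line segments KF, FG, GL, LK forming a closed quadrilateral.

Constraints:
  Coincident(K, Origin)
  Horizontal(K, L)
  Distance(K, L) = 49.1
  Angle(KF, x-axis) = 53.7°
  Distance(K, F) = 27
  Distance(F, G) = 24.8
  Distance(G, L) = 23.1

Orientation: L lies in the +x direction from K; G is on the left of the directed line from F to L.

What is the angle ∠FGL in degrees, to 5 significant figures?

111.58°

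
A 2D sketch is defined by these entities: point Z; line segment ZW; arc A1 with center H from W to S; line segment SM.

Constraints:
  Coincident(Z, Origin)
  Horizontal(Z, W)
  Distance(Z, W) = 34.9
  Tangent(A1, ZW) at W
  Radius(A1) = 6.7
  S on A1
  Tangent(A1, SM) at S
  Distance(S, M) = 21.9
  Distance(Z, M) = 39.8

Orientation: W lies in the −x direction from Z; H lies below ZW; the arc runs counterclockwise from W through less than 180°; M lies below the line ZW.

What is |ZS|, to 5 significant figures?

41.739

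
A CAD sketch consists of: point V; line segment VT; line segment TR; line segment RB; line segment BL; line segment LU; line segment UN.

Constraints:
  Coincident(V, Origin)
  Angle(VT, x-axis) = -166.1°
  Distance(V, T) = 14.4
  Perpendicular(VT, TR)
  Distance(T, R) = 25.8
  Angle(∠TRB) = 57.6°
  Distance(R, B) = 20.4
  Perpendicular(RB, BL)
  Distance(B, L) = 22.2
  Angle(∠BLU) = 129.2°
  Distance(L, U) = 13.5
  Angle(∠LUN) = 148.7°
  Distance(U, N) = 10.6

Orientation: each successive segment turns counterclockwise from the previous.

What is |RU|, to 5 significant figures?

32.299

RB ⟂ BL, so BL runs at 136.30°; with |BL| = 22.2, L = (-9.7363, 1.5824). ∠BLU = 129.2° gives LU at -172.90° from the x-axis; with |LU| = 13.5, U = (-23.133, -0.086270). Then |RU| = |U − R| = 32.299.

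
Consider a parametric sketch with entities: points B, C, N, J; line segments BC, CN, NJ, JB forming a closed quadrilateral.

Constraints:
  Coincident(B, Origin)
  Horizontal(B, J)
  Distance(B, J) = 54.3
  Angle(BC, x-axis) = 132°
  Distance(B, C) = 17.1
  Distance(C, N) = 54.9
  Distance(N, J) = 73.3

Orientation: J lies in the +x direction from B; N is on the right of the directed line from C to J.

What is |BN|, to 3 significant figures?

42.3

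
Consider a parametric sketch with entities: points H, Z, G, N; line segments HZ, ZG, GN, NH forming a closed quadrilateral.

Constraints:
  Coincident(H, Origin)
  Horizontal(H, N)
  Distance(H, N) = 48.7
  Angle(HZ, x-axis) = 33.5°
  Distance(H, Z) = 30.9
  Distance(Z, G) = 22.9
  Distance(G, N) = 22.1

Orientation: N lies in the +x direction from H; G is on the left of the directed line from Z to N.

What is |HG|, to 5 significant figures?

52.936

H is at the origin; H and N share the same y with |HN| = 48.7 and N in +x, so N = (48.7, 0). HZ runs at 33.5° with |HZ| = 30.9, so Z = (25.767, 17.055). G is determined by |ZG| = 22.9 and |GN| = 22.1 together: it lies at the intersection of circle(Z, 22.9) and circle(N, 22.1). With |ZN| = 28.579, the foot of the radical line on ZN is 14.920 from Z and the perpendicular offset is √(22.9² − 14.920²) = 17.373. Taking the left-of-ZN solution: G = (48.106, 22.092).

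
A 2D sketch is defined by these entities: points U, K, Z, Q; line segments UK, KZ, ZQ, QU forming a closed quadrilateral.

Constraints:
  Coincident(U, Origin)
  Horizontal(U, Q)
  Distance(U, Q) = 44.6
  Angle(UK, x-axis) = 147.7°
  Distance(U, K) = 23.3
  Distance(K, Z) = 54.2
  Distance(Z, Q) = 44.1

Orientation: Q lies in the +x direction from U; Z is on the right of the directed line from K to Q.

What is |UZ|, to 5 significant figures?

33.408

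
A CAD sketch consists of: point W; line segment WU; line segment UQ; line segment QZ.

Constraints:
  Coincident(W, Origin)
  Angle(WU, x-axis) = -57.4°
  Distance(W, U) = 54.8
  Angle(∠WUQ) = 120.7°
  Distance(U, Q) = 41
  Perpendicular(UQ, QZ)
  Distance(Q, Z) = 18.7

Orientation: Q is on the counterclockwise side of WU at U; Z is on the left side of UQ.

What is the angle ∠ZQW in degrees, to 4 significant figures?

55.66°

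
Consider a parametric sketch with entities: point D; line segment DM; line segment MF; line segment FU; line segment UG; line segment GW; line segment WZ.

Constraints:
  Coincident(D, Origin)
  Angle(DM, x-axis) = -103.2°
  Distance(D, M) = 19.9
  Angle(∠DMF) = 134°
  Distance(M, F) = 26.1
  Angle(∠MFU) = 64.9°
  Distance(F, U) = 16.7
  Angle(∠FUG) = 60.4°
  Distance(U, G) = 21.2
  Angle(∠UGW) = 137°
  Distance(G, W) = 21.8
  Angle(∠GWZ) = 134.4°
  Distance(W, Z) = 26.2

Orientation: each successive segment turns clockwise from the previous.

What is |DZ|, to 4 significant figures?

69.79

∠UGW = 137.0° gives GW at -66.90° from the x-axis; with |GW| = 21.8, W = (-0.6865, -44.76). ∠GWZ = 134.4° gives WZ at -112.5° from the x-axis; with |WZ| = 26.2, Z = (-10.71, -68.97). Then |DZ| = |Z − D| = 69.79.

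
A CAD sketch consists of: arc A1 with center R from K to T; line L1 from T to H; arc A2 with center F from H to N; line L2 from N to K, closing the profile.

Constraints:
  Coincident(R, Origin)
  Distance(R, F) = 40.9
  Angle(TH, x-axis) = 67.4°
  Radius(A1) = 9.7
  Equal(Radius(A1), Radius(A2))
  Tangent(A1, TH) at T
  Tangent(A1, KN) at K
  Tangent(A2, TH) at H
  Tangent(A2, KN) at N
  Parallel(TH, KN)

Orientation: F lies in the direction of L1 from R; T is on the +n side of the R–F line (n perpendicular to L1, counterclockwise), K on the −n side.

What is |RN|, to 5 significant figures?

42.035

Tangency of A1 to both parallel lines with radius 9.7 puts T and K at R ± 9.7·n: T = (-8.9551, 3.7277), K = (8.9551, -3.7277). Equal radii place H and N the same way about F: H = F + 9.7·n = (6.7625, 41.487), N = F − 9.7·n = (24.673, 34.032). Then |RN| = |N − R| = 42.035.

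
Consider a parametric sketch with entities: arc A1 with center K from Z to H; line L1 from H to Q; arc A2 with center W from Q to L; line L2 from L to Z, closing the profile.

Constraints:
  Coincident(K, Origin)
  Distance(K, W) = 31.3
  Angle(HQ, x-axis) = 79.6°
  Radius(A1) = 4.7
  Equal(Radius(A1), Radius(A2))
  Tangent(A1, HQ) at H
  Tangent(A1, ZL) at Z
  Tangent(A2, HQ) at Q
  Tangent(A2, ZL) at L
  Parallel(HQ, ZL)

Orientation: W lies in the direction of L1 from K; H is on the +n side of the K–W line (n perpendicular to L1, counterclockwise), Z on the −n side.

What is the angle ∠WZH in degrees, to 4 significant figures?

81.46°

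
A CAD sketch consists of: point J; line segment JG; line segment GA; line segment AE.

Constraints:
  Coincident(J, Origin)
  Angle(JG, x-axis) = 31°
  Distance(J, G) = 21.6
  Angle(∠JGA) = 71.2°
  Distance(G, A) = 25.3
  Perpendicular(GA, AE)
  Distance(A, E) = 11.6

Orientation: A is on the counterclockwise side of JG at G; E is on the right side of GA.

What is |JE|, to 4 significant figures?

36.92

∠JGA = 71.2°, so GA runs at 31.0° + (180° − 71.2°) = 139.8° from the x-axis; with |GA| = 25.3, A = G + 25.3·(cos 139.8°, sin 139.8°) = (-0.8092, 27.45). GA ⟂ AE; with |AE| = 11.6 on the right of GA, E = A + 11.6·(0.6455, 0.7638) = (6.678, 36.31). Then |JE| = |E − J| = 36.92.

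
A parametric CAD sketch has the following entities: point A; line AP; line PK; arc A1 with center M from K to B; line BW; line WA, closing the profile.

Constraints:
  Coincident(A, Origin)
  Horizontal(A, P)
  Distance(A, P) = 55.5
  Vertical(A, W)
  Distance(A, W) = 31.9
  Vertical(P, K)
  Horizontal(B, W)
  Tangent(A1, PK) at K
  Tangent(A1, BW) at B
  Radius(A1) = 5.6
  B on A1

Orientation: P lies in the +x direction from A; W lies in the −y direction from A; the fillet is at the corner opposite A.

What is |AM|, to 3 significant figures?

56.4

A is at the origin; AP is horizontal with |AP| = 55.5 and P on the +x side, so P = (55.5, 0.00). AW is vertical with |AW| = 31.9 and W on the −y side, so W = (0.00, -31.9). The virtual corner opposite A is at (55.5, -31.9). A1 meets PK tangentially, so MK is at right angles to PK and tangency of A1 to BW means the radius MB is perpendicular to BW, with radius 5.6, so the center M sits 5.6 in from both sides at M = (49.9, -26.3). Then |AM| = |M − A| = 56.4.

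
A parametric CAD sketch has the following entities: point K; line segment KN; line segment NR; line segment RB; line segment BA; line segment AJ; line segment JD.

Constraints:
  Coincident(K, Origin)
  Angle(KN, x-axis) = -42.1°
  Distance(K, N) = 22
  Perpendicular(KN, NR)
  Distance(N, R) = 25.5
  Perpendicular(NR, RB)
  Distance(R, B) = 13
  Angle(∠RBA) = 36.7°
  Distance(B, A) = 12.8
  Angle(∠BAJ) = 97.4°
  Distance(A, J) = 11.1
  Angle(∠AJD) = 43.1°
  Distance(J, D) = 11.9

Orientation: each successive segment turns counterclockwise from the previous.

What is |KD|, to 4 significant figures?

29.41

∠BAJ = 97.4° gives AJ at 3.800° from the x-axis; with |AJ| = 11.1, J = (37.34, 1.066). ∠AJD = 43.1° gives JD at 140.7° from the x-axis; with |JD| = 11.9, D = (28.13, 8.603). Then |KD| = |D − K| = 29.41.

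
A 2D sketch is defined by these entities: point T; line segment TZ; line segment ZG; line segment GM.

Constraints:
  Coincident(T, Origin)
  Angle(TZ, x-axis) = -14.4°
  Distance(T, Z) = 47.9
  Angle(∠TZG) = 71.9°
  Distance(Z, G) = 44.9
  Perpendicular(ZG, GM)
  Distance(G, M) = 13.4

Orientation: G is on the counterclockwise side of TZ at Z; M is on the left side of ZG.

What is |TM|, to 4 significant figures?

43.97

T is at the origin; TZ runs at -14.4° with length 47.9, so Z = 47.9·(cos -14.4°, sin -14.4°) = (46.40, -11.91). ∠TZG = 71.9°, so ZG runs at -14.4° + (180° − 71.9°) = 93.70° from the x-axis; with |ZG| = 44.9, G = Z + 44.9·(cos 93.70°, sin 93.70°) = (43.50, 32.89). ZG ⟂ GM; with |GM| = 13.4 on the left of ZG, M = G + 13.4·(-0.9979, -0.06453) = (30.13, 32.03). Then |TM| = |M − T| = 43.97.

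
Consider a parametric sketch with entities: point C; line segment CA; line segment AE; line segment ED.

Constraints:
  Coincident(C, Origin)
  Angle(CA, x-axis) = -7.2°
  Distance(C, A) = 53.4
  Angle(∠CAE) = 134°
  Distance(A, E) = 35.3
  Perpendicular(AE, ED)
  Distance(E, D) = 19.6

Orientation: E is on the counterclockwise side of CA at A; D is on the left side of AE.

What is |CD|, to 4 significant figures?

74.80

C is at the origin; CA runs at -7.2° with length 53.4, so A = 53.4·(cos -7.2°, sin -7.2°) = (52.98, -6.693). ∠CAE = 134.0°, so AE runs at -7.2° + (180° − 134.0°) = 38.80° from the x-axis; with |AE| = 35.3, E = A + 35.3·(cos 38.80°, sin 38.80°) = (80.49, 15.43). The perpendicularity gives ED at right angles to AE; with |ED| = 19.6 on the left of AE, D = E + 19.6·(-0.6266, 0.7793) = (68.21, 30.70). Then |CD| = |D − C| = 74.80.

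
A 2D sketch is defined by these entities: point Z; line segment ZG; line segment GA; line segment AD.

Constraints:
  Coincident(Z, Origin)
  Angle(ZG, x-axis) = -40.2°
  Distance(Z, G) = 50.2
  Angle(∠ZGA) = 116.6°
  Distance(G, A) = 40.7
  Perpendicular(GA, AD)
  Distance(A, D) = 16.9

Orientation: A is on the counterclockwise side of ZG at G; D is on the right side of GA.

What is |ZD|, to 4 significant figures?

88.37

∠ZGA = 116.6°, so GA runs at -40.2° + (180° − 116.6°) = 23.20° from the x-axis; with |GA| = 40.7, A = G + 40.7·(cos 23.20°, sin 23.20°) = (75.75, -16.37). GA ⟂ AD; with |AD| = 16.9 on the right of GA, D = A + 16.9·(0.3939, -0.9191) = (82.41, -31.90). Then |ZD| = |D − Z| = 88.37.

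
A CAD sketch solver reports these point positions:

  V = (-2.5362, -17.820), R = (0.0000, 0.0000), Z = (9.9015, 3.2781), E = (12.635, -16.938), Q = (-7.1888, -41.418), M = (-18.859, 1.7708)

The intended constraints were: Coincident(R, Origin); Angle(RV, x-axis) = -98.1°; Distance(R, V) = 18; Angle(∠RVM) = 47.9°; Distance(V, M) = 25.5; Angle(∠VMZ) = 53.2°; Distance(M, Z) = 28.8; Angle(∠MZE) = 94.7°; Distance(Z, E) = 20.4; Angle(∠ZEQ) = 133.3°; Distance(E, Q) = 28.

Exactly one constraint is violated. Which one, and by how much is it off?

Distance(E, Q) = 28 — off by 3.50.

R = (0.00, 0.00) ✓; RV at -98.10° ✓; |RV| = 18.00 ✓; ∠RVM = 47.90° ✓; |VM| = 25.50 ✓; ∠VMZ = 53.20° ✓; |MZ| = 28.80 ✓; ∠MZE = 94.70° ✓; |ZE| = 20.40 ✓; ∠ZEQ = 133.3° ✓; |EQ| = 31.50 ✗.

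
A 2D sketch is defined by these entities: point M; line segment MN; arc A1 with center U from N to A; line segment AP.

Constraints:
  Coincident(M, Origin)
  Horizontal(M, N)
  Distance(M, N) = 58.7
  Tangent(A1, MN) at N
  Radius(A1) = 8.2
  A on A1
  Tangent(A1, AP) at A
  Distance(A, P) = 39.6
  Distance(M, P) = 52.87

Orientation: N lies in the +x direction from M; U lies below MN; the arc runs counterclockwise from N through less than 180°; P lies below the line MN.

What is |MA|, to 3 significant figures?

51.5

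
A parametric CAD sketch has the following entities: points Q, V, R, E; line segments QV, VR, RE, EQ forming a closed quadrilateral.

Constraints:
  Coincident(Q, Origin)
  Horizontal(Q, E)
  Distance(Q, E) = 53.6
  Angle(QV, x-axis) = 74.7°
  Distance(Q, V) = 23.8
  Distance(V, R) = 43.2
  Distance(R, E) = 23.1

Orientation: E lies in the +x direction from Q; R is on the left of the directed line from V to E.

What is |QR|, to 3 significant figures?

54.5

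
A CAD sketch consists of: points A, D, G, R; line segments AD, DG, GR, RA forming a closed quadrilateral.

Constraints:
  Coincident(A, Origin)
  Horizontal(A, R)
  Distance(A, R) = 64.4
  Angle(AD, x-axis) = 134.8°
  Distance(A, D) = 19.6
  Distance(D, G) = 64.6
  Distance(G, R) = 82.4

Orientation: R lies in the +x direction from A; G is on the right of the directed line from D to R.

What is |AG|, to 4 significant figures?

49.53

A is at the origin; AR is horizontal with |AR| = 64.4 and R in +x, so R = (64.4, 0). AD runs at 134.8° with |AD| = 19.6, so D = (-13.81, 13.91). G is determined by |DG| = 64.6 and |GR| = 82.4 together: it lies at the intersection of circle(D, 64.6) and circle(R, 82.4). With |DR| = 79.44, the foot of the radical line on DR is 23.25 from D and the perpendicular offset is √(64.6² − 23.25²) = 60.27. Taking the right-of-DR solution: G = (-1.473, -49.50).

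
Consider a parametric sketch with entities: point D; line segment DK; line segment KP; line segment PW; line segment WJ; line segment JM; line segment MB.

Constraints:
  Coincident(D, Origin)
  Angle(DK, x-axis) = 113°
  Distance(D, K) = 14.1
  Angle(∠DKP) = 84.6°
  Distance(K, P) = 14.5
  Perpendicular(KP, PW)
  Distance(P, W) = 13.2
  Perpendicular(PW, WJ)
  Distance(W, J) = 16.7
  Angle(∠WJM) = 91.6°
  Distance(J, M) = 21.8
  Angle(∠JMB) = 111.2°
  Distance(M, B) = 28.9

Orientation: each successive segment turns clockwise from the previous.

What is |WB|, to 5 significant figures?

34.285

D is at the origin; DK runs at 113.0° with length 14.1, so K = (-5.5093, 12.979). ∠DKP = 84.6° gives KP at 17.600° from the x-axis; with |KP| = 14.5, P = (8.3120, 17.363). The perpendicularity gives PW at right angles to KP, so PW runs at -72.400°; with |PW| = 13.2, W = (12.303, 4.7814). PW is perpendicular to WJ, so WJ runs at -162.40°; with |WJ| = 16.7, J = (-3.6150, -0.26821). ∠WJM = 91.6° gives JM at 109.20° from the x-axis; with |JM| = 21.8, M = (-10.784, 20.319). ∠JMB = 111.2° gives MB at 40.400° from the x-axis; with |MB| = 28.9, B = (11.224, 39.050). Then |WB| = |B − W| = 34.285.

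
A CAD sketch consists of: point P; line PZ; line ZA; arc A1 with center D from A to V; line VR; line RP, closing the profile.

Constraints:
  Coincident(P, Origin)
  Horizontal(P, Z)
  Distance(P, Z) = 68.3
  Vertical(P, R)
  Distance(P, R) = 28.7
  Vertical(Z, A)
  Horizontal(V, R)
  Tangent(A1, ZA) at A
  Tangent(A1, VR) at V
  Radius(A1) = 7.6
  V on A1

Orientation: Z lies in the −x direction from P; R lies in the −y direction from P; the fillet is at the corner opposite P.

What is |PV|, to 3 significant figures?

67.1

The virtual corner opposite P is at (-68.3, -28.7). A1 meets ZA tangentially, so DA is at right angles to ZA and tangency of A1 to VR means the radius DV is perpendicular to VR, with radius 7.6, so the center D sits 7.6 in from both sides at D = (-60.7, -21.1). That places the tangent points at A = (-68.3, -21.1) on ZA and V = (-60.7, -28.7) on VR. Then |PV| = |V − P| = 67.1.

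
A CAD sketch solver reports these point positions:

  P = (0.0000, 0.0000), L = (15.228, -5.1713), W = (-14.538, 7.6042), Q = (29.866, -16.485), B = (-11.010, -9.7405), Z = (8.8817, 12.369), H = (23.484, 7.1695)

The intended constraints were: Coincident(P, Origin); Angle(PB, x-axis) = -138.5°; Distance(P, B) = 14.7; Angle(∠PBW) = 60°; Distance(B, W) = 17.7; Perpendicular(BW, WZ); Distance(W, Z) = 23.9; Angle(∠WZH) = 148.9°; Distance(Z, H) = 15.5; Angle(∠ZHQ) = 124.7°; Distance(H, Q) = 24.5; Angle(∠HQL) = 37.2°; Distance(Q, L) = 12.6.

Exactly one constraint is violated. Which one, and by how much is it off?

Distance(Q, L) = 12.6 — off by 5.90.

P = (0.00, 0.00) ✓; PB at -138.5° ✓; |PB| = 14.70 ✓; ∠PBW = 60.00° ✓; |BW| = 17.70 ✓; ∠(BW, WZ) = 90.00° ✓; |WZ| = 23.90 ✓; ∠WZH = 148.9° ✓; |ZH| = 15.50 ✓; ∠ZHQ = 124.7° ✓; |HQ| = 24.50 ✓; ∠HQL = 37.20° ✓; |QL| = 18.50 ✗.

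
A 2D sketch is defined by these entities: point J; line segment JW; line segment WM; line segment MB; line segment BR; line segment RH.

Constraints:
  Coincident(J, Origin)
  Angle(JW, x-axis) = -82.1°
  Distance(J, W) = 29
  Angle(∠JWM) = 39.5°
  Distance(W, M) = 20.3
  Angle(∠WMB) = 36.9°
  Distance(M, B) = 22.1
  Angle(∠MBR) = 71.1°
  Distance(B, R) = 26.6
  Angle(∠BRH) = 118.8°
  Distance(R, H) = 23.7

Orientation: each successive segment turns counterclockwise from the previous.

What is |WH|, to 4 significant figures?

31.17

J is at the origin; JW runs at -82.1° with length 29.0, so W = (3.986, -28.72). ∠JWM = 39.5° gives WM at 58.40° from the x-axis; with |WM| = 20.3, M = (14.62, -11.43). ∠WMB = 36.9° gives MB at -158.5° from the x-axis; with |MB| = 22.1, B = (-5.939, -19.53). ∠MBR = 71.1° gives BR at -49.60° from the x-axis; with |BR| = 26.6, R = (11.30, -39.79). ∠BRH = 118.8° gives RH at 11.60° from the x-axis; with |RH| = 23.7, H = (34.52, -35.03). Then |WH| = |H − W| = 31.17.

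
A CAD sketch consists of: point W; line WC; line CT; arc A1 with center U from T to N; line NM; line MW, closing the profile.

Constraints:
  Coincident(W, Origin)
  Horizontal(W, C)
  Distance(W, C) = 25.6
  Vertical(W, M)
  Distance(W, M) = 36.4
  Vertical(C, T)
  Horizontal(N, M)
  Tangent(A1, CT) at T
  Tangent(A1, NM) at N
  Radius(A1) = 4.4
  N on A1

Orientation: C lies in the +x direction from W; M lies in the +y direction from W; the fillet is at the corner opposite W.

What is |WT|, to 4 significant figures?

40.98

W is at the origin; W and C share the same y with |WC| = 25.6 and C on the +x side, so C = (25.60, 0.000). WM is vertical with |WM| = 36.4 and M on the +y side, so M = (0.000, 36.40). The virtual corner opposite W is at (25.60, 36.40). Since A1 is tangent to CT there, UT ⟂ CT and since A1 is tangent to NM there, UN ⟂ NM, with radius 4.4, so the center U sits 4.4 in from both sides at U = (21.20, 32.00). That places the tangent points at T = (25.60, 32.00) on CT and N = (21.20, 36.40) on NM. Then |WT| = |T − W| = 40.98.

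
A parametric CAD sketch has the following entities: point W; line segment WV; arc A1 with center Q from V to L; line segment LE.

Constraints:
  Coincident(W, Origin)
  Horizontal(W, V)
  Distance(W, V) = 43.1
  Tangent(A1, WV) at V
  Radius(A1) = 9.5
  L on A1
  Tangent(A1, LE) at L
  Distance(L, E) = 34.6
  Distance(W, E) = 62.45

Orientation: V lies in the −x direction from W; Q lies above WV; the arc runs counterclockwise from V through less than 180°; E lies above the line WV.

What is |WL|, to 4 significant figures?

35.97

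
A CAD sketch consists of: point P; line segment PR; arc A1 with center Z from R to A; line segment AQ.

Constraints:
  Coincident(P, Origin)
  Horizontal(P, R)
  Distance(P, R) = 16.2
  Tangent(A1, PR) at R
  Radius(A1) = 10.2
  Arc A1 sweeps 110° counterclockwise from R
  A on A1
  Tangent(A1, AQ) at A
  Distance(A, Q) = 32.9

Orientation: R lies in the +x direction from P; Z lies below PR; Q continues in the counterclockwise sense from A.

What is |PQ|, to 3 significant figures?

48.1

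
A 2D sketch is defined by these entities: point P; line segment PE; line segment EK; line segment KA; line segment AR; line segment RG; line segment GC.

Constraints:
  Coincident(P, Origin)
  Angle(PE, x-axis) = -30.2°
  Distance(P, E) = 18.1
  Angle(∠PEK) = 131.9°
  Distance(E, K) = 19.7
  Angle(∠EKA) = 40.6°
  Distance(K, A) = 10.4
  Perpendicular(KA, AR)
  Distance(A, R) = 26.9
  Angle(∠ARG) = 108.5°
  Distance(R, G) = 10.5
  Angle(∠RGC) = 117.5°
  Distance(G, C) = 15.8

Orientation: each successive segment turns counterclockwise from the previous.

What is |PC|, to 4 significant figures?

44.70

P is at the origin; PE runs at -30.2° with length 18.1, so E = (15.64, -9.105). ∠PEK = 131.9° gives EK at 17.90° from the x-axis; with |EK| = 19.7, K = (34.39, -3.050). ∠EKA = 40.6° gives KA at 157.3° from the x-axis; with |KA| = 10.4, A = (24.80, 0.9637). KA ⟂ AR, so AR runs at -112.7°; with |AR| = 26.9, R = (14.41, -23.85). ∠ARG = 108.5° gives RG at -41.20° from the x-axis; with |RG| = 10.5, G = (22.31, -30.77). ∠RGC = 117.5° gives GC at 21.30° from the x-axis; with |GC| = 15.8, C = (37.04, -25.03). Then |PC| = |C − P| = 44.70.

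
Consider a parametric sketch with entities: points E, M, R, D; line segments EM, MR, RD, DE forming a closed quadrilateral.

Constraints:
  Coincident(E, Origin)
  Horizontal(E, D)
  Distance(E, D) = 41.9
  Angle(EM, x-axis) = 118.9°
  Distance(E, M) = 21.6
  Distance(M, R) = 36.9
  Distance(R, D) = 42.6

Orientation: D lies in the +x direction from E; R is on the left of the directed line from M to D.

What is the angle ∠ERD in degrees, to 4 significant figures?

58.51°

Checks: |MR| = 36.90 ✓; |RD| = 42.60 ✓.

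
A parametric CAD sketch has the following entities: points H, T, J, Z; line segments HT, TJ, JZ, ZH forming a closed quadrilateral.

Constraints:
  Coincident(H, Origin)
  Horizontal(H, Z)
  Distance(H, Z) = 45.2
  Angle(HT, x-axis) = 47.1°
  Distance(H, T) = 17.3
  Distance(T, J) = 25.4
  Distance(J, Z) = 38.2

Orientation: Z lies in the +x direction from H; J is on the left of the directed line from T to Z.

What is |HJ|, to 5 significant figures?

42.616

Checks: |TJ| = 25.40 ✓; |JZ| = 38.20 ✓.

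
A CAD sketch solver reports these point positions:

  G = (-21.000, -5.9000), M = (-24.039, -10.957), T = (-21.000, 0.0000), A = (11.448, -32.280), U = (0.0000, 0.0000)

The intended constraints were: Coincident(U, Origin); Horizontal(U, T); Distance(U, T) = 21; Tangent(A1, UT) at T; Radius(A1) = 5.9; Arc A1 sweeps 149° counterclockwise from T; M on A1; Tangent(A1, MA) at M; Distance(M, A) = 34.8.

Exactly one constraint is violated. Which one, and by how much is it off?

Distance(M, A) = 34.8 — off by 6.60.

U = (0.00, 0.00) ✓; U.y = 0.00, T.y = 0.00 ✓; |UT| = 21.00 ✓; ∠(GT, TU) = 90.00° ✓; |GT| = 5.900 ✓; bearing(G→M) − bearing(G→T) = 149.0° ✓; |GM| = 5.900 ✓; ∠(GM, MA) = 90.00° ✓; |MA| = 41.40 ✗.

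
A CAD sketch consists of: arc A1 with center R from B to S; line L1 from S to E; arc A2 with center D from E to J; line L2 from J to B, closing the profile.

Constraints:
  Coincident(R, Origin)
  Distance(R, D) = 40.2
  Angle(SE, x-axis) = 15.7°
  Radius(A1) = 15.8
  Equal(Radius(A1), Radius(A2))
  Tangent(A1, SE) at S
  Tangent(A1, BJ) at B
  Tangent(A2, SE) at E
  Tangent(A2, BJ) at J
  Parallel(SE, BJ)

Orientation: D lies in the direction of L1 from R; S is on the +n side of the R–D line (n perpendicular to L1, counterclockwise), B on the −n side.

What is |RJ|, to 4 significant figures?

43.19

The slot axis is L1's direction at 15.7°, so u = (cos 15.7°, sin 15.7°) = (0.9627, 0.2706) and n = (−sin 15.7°, cos 15.7°) = (-0.2706, 0.9627). R is at the origin and D lies 40.2 along u from R, so D = 40.2·u = (38.70, 10.88). Tangency of A1 to both parallel lines with radius 15.8 puts S and B at R ± 15.8·n: S = (-4.275, 15.21), B = (4.275, -15.21). Equal radii place E and J the same way about D: E = D + 15.8·n = (34.42, 26.09), J = D − 15.8·n = (42.98, -4.332). Then |RJ| = |J − R| = 43.19.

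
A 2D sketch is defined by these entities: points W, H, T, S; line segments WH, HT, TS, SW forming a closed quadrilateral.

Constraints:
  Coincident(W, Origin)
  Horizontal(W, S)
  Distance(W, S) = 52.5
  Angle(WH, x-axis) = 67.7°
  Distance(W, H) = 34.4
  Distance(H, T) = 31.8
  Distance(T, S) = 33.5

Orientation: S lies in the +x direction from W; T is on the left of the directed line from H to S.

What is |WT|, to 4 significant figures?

55.45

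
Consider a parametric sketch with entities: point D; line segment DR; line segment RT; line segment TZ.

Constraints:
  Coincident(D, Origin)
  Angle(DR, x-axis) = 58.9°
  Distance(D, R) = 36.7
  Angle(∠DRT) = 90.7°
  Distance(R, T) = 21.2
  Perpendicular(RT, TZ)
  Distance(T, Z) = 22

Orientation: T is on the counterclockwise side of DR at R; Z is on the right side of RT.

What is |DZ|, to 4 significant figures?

62.56

D is at the origin; DR runs at 58.9° with length 36.7, so R = 36.7·(cos 58.9°, sin 58.9°) = (18.96, 31.43). ∠DRT = 90.7°, so RT runs at 58.9° + (180° − 90.7°) = 148.2° from the x-axis; with |RT| = 21.2, T = R + 21.2·(cos 148.2°, sin 148.2°) = (0.9390, 42.60). RT ⟂ TZ; with |TZ| = 22.0 on the right of RT, Z = T + 22.0·(0.5270, 0.8499) = (12.53, 61.29). Then |DZ| = |Z − D| = 62.56.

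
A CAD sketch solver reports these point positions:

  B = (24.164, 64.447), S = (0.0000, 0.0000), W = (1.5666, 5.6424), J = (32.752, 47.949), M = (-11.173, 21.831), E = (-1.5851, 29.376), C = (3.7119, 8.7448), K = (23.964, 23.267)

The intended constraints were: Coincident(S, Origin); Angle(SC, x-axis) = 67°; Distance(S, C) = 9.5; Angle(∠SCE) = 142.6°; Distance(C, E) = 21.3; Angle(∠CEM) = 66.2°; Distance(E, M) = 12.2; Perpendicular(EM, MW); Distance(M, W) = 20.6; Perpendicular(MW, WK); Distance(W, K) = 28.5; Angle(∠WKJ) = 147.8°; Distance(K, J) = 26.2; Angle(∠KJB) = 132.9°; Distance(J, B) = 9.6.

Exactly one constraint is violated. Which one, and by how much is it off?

Distance(J, B) = 9.6 — off by 9.00.

S = (0.00, 0.00) ✓; SC at 67.00° ✓; |SC| = 9.500 ✓; ∠SCE = 142.6° ✓; |CE| = 21.30 ✓; ∠CEM = 66.20° ✓; |EM| = 12.20 ✓; ∠(EM, MW) = 90.00° ✓; |MW| = 20.60 ✓; ∠(MW, WK) = 90.00° ✓; |WK| = 28.50 ✓; ∠WKJ = 147.8° ✓; |KJ| = 26.20 ✓; ∠KJB = 132.9° ✓; |JB| = 18.60 ✗.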